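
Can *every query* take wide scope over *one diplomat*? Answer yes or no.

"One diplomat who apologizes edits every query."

Yes

*every query* is a matrix argument; only *one diplomat* is modified by the relative clause *who apologizes*, so the RC island is irrelevant to the target quantifier.
No island intervenes, so both surface and inverse scope are derivable.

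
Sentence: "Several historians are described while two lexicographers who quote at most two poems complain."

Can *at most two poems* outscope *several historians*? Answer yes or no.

The target quantifier *at most two poems* is part of the relative clause *who quote at most two poems*, which is itself inside the adjunct *while two lexicographers who quote at most two poems complain*.
Nested islands: the RC island is itself inside an adjunct island, so wide scope is doubly excluded.
The inverse ordering *at most two poems* > *several historians* is therefore underivable.

No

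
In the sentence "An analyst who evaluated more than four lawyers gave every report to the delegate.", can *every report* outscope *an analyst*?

Yes

*every report* is a matrix argument; only *an analyst* is modified by the relative clause *who evaluated more than four lawyers*, so the RC island is irrelevant to the target quantifier.
Ordinary QR to a clause-peripheral position gives the wide-scope LF for the lower DP.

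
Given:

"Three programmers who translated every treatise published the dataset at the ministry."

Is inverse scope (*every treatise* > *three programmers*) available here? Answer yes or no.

The target quantifier *every treatise* is part of the relative clause *who translated every treatise*.
The relative clause forms an island for QR, so the quantifier is confined to the head noun's restrictor.
So *every treatise* cannot raise to a position above *three programmers*.

No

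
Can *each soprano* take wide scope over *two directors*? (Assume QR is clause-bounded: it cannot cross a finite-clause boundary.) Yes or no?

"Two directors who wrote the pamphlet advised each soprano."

*each soprano* is a matrix argument; only *two directors* is modified by the relative clause *who wrote the pamphlet*, so the RC island is irrelevant to the target quantifier.
Clause-internal QR can adjoin the lower DP above the subject, yielding the inverse reading.
The sentence is scopally ambiguous between *two directors* > *each soprano* and *each soprano* > *two directors*.

Yes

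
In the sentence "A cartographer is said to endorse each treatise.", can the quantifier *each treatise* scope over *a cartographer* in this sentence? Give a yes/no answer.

*each treatise* is inside a raising infinitive, which is transparent to QR (no CP barrier), so it behaves as a matrix argument.
Nothing blocks QR of the lower DP to a position above the higher one, so inverse scope is available.

Yes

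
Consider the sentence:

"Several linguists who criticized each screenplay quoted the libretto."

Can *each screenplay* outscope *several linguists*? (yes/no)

No

The DP *each screenplay* is contained in the relative clause *who criticized each screenplay*.
Relative clauses block scope extraction: QR cannot target a position outside the modified NP.
There is no licit LF on which *each screenplay* c-commands *several linguists*.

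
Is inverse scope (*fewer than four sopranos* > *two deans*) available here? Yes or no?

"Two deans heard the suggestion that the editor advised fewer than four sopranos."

No

The DP *fewer than four sopranos* is contained in the complex NP *the suggestion that the editor advised fewer than four sopranos*.
Noun-complement clauses are scope islands (the Complex NP Constraint): a quantifier inside one cannot scope into the matrix.
There is no licit LF on which *fewer than four sopranos* c-commands *two deans*.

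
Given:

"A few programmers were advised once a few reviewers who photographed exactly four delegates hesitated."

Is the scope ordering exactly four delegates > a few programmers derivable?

*exactly four delegates* is embedded in the relative clause *who photographed exactly four delegates*, which is itself inside the adjunct *once a few reviewers who photographed exactly four delegates hesitated*.
The quantifier would have to escape first the RC and then the adjunct — two independent island violations.
Hence only narrow scope for *exactly four delegates* (under *a few programmers*) survives.

No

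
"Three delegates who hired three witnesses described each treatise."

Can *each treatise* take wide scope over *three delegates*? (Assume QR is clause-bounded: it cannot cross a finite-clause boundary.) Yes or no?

*each treatise* sits in the matrix clause, not in the relative clause on *three delegates*.
Since no island is crossed, the inverse ordering is licensed alongside surface scope.
The sentence is scopally ambiguous between *three delegates* > *each treatise* and *each treatise* > *three delegates*.

Yes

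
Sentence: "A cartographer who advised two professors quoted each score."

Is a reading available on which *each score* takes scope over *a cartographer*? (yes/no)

*each score* is a matrix argument; only *a cartographer* is modified by the relative clause *who advised two professors*, so the RC island is irrelevant to the target quantifier.
Ordinary QR to a clause-peripheral position gives the wide-scope LF for the lower DP.
So *each score* > *a cartographer* is among the available readings.

Yes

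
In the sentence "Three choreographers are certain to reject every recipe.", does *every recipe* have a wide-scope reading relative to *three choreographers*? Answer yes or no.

Yes

Raising constructions are monoclausal for scope purposes; *every recipe* is not separated from *three choreographers* by any island.
No island intervenes, so both surface and inverse scope are derivable.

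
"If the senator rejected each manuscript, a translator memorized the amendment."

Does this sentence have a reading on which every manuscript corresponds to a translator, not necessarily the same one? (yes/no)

The described interpretation is the *each manuscript* > *a translator* scoping.
The DP *each manuscript* is contained in the adjunct clause *if the senator rejected each manuscript*.
Adjunct clauses are scope islands: a quantifier inside an adjunct cannot raise into the matrix clause.
So *each manuscript* cannot raise to a position above *a translator*.

No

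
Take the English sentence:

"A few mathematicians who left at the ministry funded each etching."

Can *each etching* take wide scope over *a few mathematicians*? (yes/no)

Yes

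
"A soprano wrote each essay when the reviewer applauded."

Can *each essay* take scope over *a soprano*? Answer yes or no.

Yes

Although there is an adjunct clause, *each essay* is in the main clause, not inside the adjunct.
Nothing blocks QR of the lower DP to a position above the higher one, so inverse scope is available.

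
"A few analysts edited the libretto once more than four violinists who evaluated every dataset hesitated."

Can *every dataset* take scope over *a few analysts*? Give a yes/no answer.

*every dataset* sits inside the relative clause *who evaluated every dataset*, which is itself inside the adjunct *once more than four violinists who evaluated every dataset hesitated*.
The quantifier would have to escape first the RC and then the adjunct — two independent island violations.
Hence only narrow scope for *every dataset* (under *a few analysts*) survives.

No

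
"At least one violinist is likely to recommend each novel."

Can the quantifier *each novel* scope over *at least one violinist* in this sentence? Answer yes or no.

Infinitival complements of raising predicates do not block QR; *each novel* and *at least one violinist* are effectively clausemates.
Since no island is crossed, the inverse ordering is licensed alongside surface scope.

Yes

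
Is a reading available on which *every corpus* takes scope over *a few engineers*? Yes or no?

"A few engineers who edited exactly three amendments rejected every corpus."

Yes

*every corpus* sits in the matrix clause, not in the relative clause on *a few engineers*.
Ordinary QR to a clause-peripheral position gives the wide-scope LF for the lower DP.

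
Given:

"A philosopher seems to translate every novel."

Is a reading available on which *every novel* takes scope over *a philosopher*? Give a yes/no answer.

Yes

*every novel* is the object of the infinitival complement of a raising predicate; raising infinitives are transparent for QR, so the two DPs are in effect clausemates.
Since no island is crossed, the inverse ordering is licensed alongside surface scope.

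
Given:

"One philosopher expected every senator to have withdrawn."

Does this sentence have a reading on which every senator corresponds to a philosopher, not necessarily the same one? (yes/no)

Yes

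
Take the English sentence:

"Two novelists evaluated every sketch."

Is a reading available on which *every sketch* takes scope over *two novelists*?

*every sketch* is the matrix object and *two novelists* the matrix subject; the two are clausemates.
No island intervenes, so both surface and inverse scope are derivable.

Yes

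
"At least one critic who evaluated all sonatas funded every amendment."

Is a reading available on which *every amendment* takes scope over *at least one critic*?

Yes

Although the sentence contains a relative clause (*who evaluated all sonatas*), *every amendment* is outside it, in the matrix VP.
Clause-internal QR can adjoin the lower DP above the subject, yielding the inverse reading.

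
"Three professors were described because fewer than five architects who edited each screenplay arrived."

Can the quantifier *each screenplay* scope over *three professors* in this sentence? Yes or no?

The DP *each screenplay* is contained in the relative clause *who edited each screenplay*, which is itself inside the adjunct *because fewer than five architects who edited each screenplay arrived*.
Nested islands: the RC island is itself inside an adjunct island, so wide scope is doubly excluded.
*each screenplay* > *three professors* would require crossing that boundary, which is illicit.

No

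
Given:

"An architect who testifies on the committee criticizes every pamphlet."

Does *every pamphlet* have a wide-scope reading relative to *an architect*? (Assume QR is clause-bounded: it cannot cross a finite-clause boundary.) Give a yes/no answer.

*every pamphlet* sits in the matrix clause, not in the relative clause on *an architect*.
Clause-internal QR can adjoin the lower DP above the subject, yielding the inverse reading.

Yes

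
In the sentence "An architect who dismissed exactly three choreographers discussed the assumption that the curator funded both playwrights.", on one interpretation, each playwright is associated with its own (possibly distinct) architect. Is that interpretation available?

No

The paraphrase describes the scope ordering *both playwrights* > *an architect*.
The DP *both playwrights* is contained in the complex NP *the assumption that the curator funded both playwrights*.
The Complex NP Constraint bars QR out of the complement clause of a noun.
So the wide-scope reading for *both playwrights* is blocked.
(Only the surface reading survives: one fixed architect with respect to all the relevant playwrights.)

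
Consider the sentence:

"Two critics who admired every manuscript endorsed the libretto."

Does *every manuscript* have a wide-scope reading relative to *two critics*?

The DP *every manuscript* is contained in the relative clause *who admired every manuscript*.
The relative clause forms an island for QR, so the quantifier is confined to the head noun's restrictor.
*every manuscript* > *two critics* would require crossing that boundary, which is illicit.

No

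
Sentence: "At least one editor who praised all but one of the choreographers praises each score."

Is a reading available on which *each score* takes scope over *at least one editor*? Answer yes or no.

Yes

*each score* is a matrix argument; only *at least one editor* is modified by the relative clause *who praised all but one of the choreographers*, so the RC island is irrelevant to the target quantifier.
Nothing blocks QR of the lower DP to a position above the higher one, so inverse scope is available.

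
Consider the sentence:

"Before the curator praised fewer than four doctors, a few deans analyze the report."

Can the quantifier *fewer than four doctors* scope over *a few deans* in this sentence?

*fewer than four doctors* sits inside the adjunct clause *before the curator praised fewer than four doctors*.
Adjuncts are opaque for quantifier raising; a quantifier in an adjunct stays inside it.
*fewer than four doctors* is confined to the island and cannot take scope over *a few deans*.

No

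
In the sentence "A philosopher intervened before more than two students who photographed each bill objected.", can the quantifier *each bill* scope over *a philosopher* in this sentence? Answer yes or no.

No

Structurally, *each bill* is inside the relative clause *who photographed each bill*, which is itself inside the adjunct *before more than two students who photographed each bill objected*.
Even if one barrier were somehow void, the other would still block QR.
So *each bill* cannot raise to a position above *a philosopher*.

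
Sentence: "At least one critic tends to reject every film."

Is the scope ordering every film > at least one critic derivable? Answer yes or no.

Raising constructions are monoclausal for scope purposes; *every film* is not separated from *at least one critic* by any island.
No island intervenes, so both surface and inverse scope are derivable.

Yes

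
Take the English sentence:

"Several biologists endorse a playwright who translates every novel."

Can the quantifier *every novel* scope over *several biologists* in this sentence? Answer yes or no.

*every novel* occurs within the relative clause *who translates every novel* modifying *a playwright*.
Quantifiers inside a relative clause are trapped there; the RC boundary blocks QR.
The inverse ordering *every novel* > *several biologists* is therefore underivable.

No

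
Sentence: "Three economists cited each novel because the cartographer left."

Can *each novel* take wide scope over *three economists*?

Yes

The adjunct clause does not contain *each novel*, which is the matrix object.
Since no island is crossed, the inverse ordering is licensed alongside surface scope.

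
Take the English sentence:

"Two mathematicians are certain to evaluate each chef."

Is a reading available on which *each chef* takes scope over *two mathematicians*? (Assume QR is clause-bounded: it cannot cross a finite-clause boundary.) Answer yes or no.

Yes

The matrix predicate is a raising verb, whose infinitival complement is not a scope island — *each chef* can QR into the matrix clause.
Ordinary QR to a clause-peripheral position gives the wide-scope LF for the lower DP.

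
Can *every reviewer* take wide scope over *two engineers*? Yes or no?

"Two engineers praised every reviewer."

*two engineers* and *every reviewer* are co-arguments of the matrix verb, with nothing but a clause-internal boundary between them.
Since no island is crossed, the inverse ordering is licensed alongside surface scope.
The sentence is scopally ambiguous between *two engineers* > *every reviewer* and *every reviewer* > *two engineers*.

Yes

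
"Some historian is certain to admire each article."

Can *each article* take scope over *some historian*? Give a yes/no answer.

Yes

*each article* is the object of the infinitival complement of a raising predicate; raising infinitives are transparent for QR, so the two DPs are in effect clausemates.
QR within a single clause is free, so the lower quantifier may take scope over the higher one.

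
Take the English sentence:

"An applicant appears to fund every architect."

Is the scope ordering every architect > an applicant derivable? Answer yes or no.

Yes

*every architect* is inside a raising infinitive, which is transparent to QR (no CP barrier), so it behaves as a matrix argument.
No island intervenes, so both surface and inverse scope are derivable.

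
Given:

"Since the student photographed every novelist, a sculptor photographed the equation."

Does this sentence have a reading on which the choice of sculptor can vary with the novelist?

No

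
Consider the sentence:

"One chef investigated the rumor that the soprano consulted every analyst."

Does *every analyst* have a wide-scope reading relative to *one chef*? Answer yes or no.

No

*every analyst* is embedded in the complex NP *the rumor that the soprano consulted every analyst*.
The complex NP is opaque for QR — the quantifier is frozen inside the noun's complement.
So *every analyst* cannot raise high enough to outscope *one chef*; only the surface ordering *one chef* > *every analyst* is available.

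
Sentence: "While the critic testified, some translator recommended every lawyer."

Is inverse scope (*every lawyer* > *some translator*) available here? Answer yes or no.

Neither queried DP is inside the adjunct, so the adjunct-island constraint does not apply.
Since no island is crossed, the inverse ordering is licensed alongside surface scope.

Yes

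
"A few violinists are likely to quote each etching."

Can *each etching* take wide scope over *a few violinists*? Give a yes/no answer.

Yes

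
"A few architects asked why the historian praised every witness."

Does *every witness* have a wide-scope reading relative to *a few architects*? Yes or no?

No

*every witness* is embedded in the embedded question *why the historian praised every witness*.
Embedded questions are wh-islands: a quantifier inside an indirect question cannot QR into the matrix clause.
*every witness* is confined to the island and cannot take scope over *a few architects*.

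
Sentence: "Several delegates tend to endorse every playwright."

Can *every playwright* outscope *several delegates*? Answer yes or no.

Raising constructions are monoclausal for scope purposes; *every playwright* is not separated from *several delegates* by any island.
Ordinary QR to a clause-peripheral position gives the wide-scope LF for the lower DP.
The sentence is scopally ambiguous between *several delegates* > *every playwright* and *every playwright* > *several delegates*.

Yes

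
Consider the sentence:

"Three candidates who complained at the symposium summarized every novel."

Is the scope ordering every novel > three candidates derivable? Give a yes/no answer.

Yes

The RC *who complained at the symposium* is an island, but *every novel* is not inside it — it is the matrix object, a clausemate of *three candidates*.
Since no island is crossed, the inverse ordering is licensed alongside surface scope.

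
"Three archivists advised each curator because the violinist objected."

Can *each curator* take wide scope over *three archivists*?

Yes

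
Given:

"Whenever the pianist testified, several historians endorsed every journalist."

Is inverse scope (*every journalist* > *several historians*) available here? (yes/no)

Yes

*every journalist* is a matrix argument; the adjunct is an island but the target quantifier is outside it.
With no island boundary between them, the object can take inverse scope over the subject via ordinary QR within the clause.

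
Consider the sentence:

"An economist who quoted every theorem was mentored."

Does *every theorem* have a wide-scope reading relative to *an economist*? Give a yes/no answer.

No

*every theorem* sits inside the relative clause *who quoted every theorem*.
Quantifiers inside a relative clause are trapped there; the RC boundary blocks QR.
So *every theorem* cannot raise high enough to outscope *an economist*; only the surface ordering *an economist* > *every theorem* is available.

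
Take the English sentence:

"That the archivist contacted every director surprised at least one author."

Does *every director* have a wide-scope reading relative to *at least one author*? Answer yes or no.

No

The target quantifier *every director* is part of the sentential subject *that the archivist contacted every director*.
Sentential subjects are islands: a quantifier inside the subject clause cannot raise over the matrix predicate.
The ordering *every director* > *at least one author* is therefore underivable.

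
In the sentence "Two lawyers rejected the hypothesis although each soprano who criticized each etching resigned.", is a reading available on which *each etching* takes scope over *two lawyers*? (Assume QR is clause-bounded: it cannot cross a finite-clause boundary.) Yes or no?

*each etching* sits inside the relative clause *who criticized each etching*, which is itself inside the adjunct *although each soprano who criticized each etching resigned*.
Nested islands: the RC island is itself inside an adjunct island, so wide scope is doubly excluded.
So *each etching* cannot raise to a position above *two lawyers*.

No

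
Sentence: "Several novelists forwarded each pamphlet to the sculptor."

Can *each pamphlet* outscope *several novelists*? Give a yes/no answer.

Yes

*each pamphlet* is the matrix object and *several novelists* the matrix subject; the two are clausemates.
Ordinary QR to a clause-peripheral position gives the wide-scope LF for the lower DP.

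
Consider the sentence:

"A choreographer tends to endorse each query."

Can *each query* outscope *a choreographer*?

*each query* is the object of the infinitival complement of a raising predicate; raising infinitives are transparent for QR, so the two DPs are in effect clausemates.
With no island boundary between them, the object can take inverse scope over the subject via ordinary QR within the clause.

Yes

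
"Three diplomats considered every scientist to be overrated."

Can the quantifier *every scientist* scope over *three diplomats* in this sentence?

This is an ECM construction: *every scientist* is the infinitival subject, Case-marked by the matrix verb, and the infinitive is transparent for QR.
With no island boundary between them, the object can take inverse scope over the subject via ordinary QR within the clause.

Yes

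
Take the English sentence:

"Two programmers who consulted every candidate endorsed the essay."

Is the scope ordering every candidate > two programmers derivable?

*every candidate* is embedded in the relative clause *who consulted every candidate*.
The relative clause forms an island for QR, so the quantifier is confined to the head noun's restrictor.
*every candidate* > *two programmers* would require crossing that boundary, which is illicit.

No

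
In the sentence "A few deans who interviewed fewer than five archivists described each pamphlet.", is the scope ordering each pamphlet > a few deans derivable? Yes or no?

The RC *who interviewed fewer than five archivists* is an island, but *each pamphlet* is not inside it — it is the matrix object, a clausemate of *a few deans*.
No island intervenes, so both surface and inverse scope are derivable.

Yes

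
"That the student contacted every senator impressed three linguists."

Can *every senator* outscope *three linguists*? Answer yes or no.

No

The DP *every senator* is contained in the sentential subject *that the student contacted every senator*.
Sentential subjects are islands: a quantifier inside the subject clause cannot raise over the matrix predicate.
*every senator* is confined to the island and cannot take scope over *three linguists*.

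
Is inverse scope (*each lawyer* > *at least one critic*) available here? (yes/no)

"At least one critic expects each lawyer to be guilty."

ECM infinitives lack a CP barrier, so *each lawyer* can QR over the matrix subject *at least one critic*.
Nothing blocks QR of the lower DP to a position above the higher one, so inverse scope is available.
So *each lawyer* > *at least one critic* is among the available readings.

Yes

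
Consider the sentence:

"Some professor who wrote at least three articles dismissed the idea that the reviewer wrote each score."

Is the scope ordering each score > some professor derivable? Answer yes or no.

The DP *each score* is contained in the complex NP *the idea that the reviewer wrote each score*.
The complex NP is opaque for QR — the quantifier is frozen inside the noun's complement.
So *each score* cannot raise high enough to outscope *some professor*; only the surface ordering *some professor* > *each score* is available.
(Only the surface reading survives: one fixed professor with respect to all the relevant scores.)

No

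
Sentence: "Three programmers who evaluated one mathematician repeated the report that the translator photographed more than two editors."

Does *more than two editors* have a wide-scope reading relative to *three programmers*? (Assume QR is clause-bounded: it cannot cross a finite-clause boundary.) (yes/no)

No

Structurally, *more than two editors* is inside the complex NP *the report that the translator photographed more than two editors*.
The complex NP is opaque for QR — the quantifier is frozen inside the noun's complement.
There is no licit LF on which *more than two editors* c-commands *three programmers*.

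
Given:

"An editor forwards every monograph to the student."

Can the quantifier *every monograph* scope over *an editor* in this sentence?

Yes

Both DPs are arguments of the same predicate; there is no clause or island boundary between them.
Ordinary QR to a clause-peripheral position gives the wide-scope LF for the lower DP.
Both orderings are possible: *an editor* > *every monograph* and *every monograph* > *an editor*.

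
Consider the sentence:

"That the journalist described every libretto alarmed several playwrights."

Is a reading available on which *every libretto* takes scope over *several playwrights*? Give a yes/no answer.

*every libretto* is embedded in the sentential subject *that the journalist described every libretto*.
Sentential subjects are islands: a quantifier inside the subject clause cannot raise over the matrix predicate.
So *every libretto* cannot raise to a position above *several playwrights*.

No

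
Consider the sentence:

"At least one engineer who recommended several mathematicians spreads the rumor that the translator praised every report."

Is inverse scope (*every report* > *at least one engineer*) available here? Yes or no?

No

*every report* sits inside the complex NP *the rumor that the translator praised every report*.
A that-clause complement to a noun is an island; QR cannot cross the NP boundary.
So *every report* cannot raise to a position above *at least one engineer*.
(Only the surface reading survives: one fixed engineer with respect to all the relevant reports.)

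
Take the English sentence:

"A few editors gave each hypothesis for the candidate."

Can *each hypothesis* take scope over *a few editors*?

Yes

*each hypothesis* is the matrix object and *a few editors* the matrix subject; the two are clausemates.
QR within a single clause is free, so the lower quantifier may take scope over the higher one.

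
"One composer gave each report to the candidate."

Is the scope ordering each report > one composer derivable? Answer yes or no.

Yes

*each report* is the matrix object and *one composer* the matrix subject; the two are clausemates.
Since no island is crossed, the inverse ordering is licensed alongside surface scope.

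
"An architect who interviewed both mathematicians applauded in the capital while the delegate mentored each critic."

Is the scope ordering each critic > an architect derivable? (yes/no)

No

*each critic* is embedded in the adjunct clause *while the delegate mentored each critic*.
Since the clause is an adjunct (not a complement), the Adjunct Condition blocks QR across its edge.
*each critic* > *an architect* would require crossing that boundary, which is illicit.
(Only the surface reading survives: one fixed architect with respect to all the relevant critics.)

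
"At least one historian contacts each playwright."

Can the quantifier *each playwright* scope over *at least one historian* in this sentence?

Yes

Both DPs are arguments of the same predicate; there is no clause or island boundary between them.
QR within a single clause is free, so the lower quantifier may take scope over the higher one.
So *each playwright* > *at least one historian* is among the available readings.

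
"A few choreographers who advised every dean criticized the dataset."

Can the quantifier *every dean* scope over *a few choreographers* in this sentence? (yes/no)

*every dean* is embedded in the relative clause *who advised every dean*.
Quantifiers inside a relative clause are trapped there; the RC boundary blocks QR.
So *every dean* cannot raise high enough to outscope *a few choreographers*; only the surface ordering *a few choreographers* > *every dean* is available.

No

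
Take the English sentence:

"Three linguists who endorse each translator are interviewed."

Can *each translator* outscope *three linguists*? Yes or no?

*each translator* is embedded in the relative clause *who endorse each translator*.
The relative clause forms an island for QR, so the quantifier is confined to the head noun's restrictor.
*each translator* is confined to the island and cannot take scope over *three linguists*.

No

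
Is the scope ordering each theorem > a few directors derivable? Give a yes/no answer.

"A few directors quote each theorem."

Both DPs are arguments of the same predicate; there is no clause or island boundary between them.
Nothing blocks QR of the lower DP to a position above the higher one, so inverse scope is available.

Yes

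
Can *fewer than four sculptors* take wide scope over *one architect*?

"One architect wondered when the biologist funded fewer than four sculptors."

No

Structurally, *fewer than four sculptors* is inside the embedded question *when the biologist funded fewer than four sculptors*.
An indirect question is a wh-island; the filled [Spec,CP] blocks QR across the CP edge.
So the wide-scope reading for *fewer than four sculptors* is blocked.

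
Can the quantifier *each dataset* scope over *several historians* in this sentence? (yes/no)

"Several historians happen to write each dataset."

Yes

*each dataset* is the object of the infinitival complement of a raising predicate; raising infinitives are transparent for QR, so the two DPs are in effect clausemates.
QR within a single clause is free, so the lower quantifier may take scope over the higher one.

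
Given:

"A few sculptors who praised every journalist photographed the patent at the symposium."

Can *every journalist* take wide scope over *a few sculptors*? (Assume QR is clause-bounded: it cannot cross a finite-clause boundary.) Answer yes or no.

No

The target quantifier *every journalist* is part of the relative clause *who praised every journalist*.
QR out of a relative clause is ruled out by the relative-clause island constraint.
So *every journalist* cannot raise to a position above *a few sculptors*.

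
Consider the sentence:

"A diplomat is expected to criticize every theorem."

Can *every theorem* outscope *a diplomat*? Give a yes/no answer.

Infinitival complements of raising predicates do not block QR; *every theorem* and *a diplomat* are effectively clausemates.
Nothing blocks QR of the lower DP to a position above the higher one, so inverse scope is available.

Yes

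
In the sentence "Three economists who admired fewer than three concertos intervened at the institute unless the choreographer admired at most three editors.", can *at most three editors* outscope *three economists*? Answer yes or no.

*at most three editors* is embedded in the adjunct clause *unless the choreographer admired at most three editors*.
Adverbial clauses are not L-marked, so they are barriers for QR — the quantifier cannot escape the adjunct.
So the wide-scope reading for *at most three editors* is blocked.

No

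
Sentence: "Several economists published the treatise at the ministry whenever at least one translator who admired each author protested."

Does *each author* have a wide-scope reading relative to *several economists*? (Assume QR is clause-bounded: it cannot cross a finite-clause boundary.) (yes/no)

*each author* sits inside the relative clause *who admired each author*, which is itself inside the adjunct *whenever at least one translator who admired each author protested*.
The quantifier would have to escape first the RC and then the adjunct — two independent island violations.
*each author* > *several economists* would require crossing that boundary, which is illicit.

No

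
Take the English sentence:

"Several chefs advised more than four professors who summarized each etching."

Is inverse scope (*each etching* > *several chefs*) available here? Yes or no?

*each etching* is embedded in the relative clause *who summarized each etching* modifying *more than four professors*.
QR out of a relative clause is ruled out by the relative-clause island constraint.
*each etching* > *several chefs* would require crossing that boundary, which is illicit.

No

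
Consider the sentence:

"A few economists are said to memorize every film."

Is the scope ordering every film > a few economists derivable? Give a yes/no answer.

Yes

Raising constructions are monoclausal for scope purposes; *every film* is not separated from *a few economists* by any island.
Since no island is crossed, the inverse ordering is licensed alongside surface scope.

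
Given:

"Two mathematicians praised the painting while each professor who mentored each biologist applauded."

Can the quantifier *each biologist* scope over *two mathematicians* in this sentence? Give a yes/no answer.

*each biologist* is embedded in the relative clause *who mentored each biologist*, which is itself inside the adjunct *while each professor who mentored each biologist applauded*.
Both the relative clause and the enclosing adjunct are scope islands; QR cannot cross either.
*each biologist* is confined to the island and cannot take scope over *two mathematicians*.

No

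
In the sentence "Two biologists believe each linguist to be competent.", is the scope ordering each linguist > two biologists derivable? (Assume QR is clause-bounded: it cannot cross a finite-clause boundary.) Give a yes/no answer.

The ECM infinitive is scope-transparent — *each linguist* is free to raise above *two biologists*.
No island intervenes, so both surface and inverse scope are derivable.

Yes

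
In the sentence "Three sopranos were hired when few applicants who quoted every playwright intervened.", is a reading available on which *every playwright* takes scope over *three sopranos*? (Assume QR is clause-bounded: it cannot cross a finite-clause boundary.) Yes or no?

The DP *every playwright* is contained in the relative clause *who quoted every playwright*, which is itself inside the adjunct *when few applicants who quoted every playwright intervened*.
Two island boundaries intervene — the relative clause and the adjunct. Either alone would block QR.
Hence only narrow scope for *every playwright* (under *three sopranos*) survives.

No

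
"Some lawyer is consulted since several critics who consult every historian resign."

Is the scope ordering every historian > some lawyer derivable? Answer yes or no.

No

*every historian* occurs within the relative clause *who consult every historian*, which is itself inside the adjunct *since several critics who consult every historian resign*.
The quantifier would have to escape first the RC and then the adjunct — two independent island violations.
The inverse ordering *every historian* > *some lawyer* is therefore underivable.
(Only the surface reading survives: one fixed lawyer with respect to all the relevant historians.)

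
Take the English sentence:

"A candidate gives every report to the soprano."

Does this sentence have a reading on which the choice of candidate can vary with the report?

This is the *every report* > *a candidate* reading.
*every report* and *a candidate* are in the same minimal clause.
With no island boundary between them, the object can take inverse scope over the subject via ordinary QR within the clause.
Both orderings are possible: *a candidate* > *every report* and *every report* > *a candidate*.

Yes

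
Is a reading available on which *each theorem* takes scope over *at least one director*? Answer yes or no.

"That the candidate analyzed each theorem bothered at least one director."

No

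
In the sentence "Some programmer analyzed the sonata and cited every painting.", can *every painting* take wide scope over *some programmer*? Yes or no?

Structurally, *every painting* is inside one conjunct of the coordinate structure (*cited every painting*).
A quantifier cannot raise out of one conjunct of a coordination across the whole coordinate structure — the CSC applies to QR.
The inverse ordering *every painting* > *some programmer* is therefore underivable.

No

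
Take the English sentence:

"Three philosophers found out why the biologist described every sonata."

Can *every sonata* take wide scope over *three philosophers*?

*every sonata* occurs within the embedded question *why the biologist described every sonata*.
Embedded wh-clauses are opaque for QR, so the quantifier stays inside the question.
So *every sonata* cannot raise to a position above *three philosophers*.

No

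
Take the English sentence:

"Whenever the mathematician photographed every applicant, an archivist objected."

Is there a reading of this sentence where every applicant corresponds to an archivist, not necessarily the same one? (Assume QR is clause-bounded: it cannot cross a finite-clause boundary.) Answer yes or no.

No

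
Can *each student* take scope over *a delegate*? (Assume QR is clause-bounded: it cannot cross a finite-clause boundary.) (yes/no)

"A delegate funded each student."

Yes

*each student* is the matrix object and *a delegate* the matrix subject; the two are clausemates.
Nothing blocks QR of the lower DP to a position above the higher one, so inverse scope is available.
So *each student* > *a delegate* is among the available readings.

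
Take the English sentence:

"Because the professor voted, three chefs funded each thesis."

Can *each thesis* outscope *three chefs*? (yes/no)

Yes

*each thesis* is a matrix argument; the adjunct is an island but the target quantifier is outside it.
QR within a single clause is free, so the lower quantifier may take scope over the higher one.
Both orderings are possible: *three chefs* > *each thesis* and *each thesis* > *three chefs*.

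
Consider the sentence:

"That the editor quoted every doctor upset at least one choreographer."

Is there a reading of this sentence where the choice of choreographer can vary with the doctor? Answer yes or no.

No

The paraphrase describes the scope ordering *every doctor* > *at least one choreographer*.
*every doctor* occurs within the sentential subject *that the editor quoted every doctor*.
The subject-island constraint blocks QR out of a clausal subject.
So *every doctor* cannot raise to a position above *at least one choreographer*.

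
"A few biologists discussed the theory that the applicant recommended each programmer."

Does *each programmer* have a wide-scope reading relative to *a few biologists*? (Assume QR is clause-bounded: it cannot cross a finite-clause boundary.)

Structurally, *each programmer* is inside the complex NP *the theory that the applicant recommended each programmer*.
Noun-complement clauses are scope islands (the Complex NP Constraint): a quantifier inside one cannot scope into the matrix.
*each programmer* is confined to the island and cannot take scope over *a few biologists*.

No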